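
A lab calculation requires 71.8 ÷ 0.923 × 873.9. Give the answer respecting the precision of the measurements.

71.8 ÷ 0.923 × 873.9 = 67980.5200433…
Multiplication/division keeps the fewest significant figures: 71.8 → 3 s.f., 0.923 → 3 s.f., 873.9 → 4 s.f.; limit is 3.
Rounded to 3 significant figures: 6.80 × 10⁴.

6.80 × 10⁴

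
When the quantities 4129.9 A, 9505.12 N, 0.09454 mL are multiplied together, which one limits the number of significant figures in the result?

4129.9 A → 5 s.f.; 9505.12 N → 6 s.f.; 0.09454 mL → 4 s.f.
The fewest is 4 significant figures, from 0.09454 mL.

0.09454 mL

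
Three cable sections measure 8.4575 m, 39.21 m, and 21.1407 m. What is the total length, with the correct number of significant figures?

8.4575 m + 39.21 m + 21.1407 m = 68.8082 m.
Addition/subtraction keeps the fewest decimal places: 8.4575 → 4 decimal places, 39.21 → 2 decimal places, 21.1407 → 4 decimal places; limit is 2.
Rounded to 2 decimal places: 68.81 m.

68.81 m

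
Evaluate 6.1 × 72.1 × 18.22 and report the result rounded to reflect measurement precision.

6.1 × 72.1 × 18.22 = 8013.3382
Multiplication/division keeps the fewest significant figures: 6.1 → 2 s.f., 72.1 → 3 s.f., 18.22 → 4 s.f.; limit is 2.
Rounded to 2 significant figures: 8.0 × 10³.

8.0 × 10³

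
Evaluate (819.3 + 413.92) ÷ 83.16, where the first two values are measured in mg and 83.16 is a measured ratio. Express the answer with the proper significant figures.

819.3 mg + 413.92 mg = 1233.22 mg; the sum is limited to 1 decimal place (5 s.f.).
Carrying full precision, 1233.22 ÷ 83.16 = 14.8294853295… mg; 83.16 has 4 s.f., so the result keeps min(5, 4) = 4 s.f.
Rounded to 4 significant figures: 14.83 mg.

14.83 mg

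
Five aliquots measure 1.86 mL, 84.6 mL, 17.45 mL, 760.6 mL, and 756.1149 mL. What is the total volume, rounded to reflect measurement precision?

1.86 mL + 84.6 mL + 17.45 mL + 760.6 mL + 756.1149 mL = 1620.6249 mL.
Addition/subtraction keeps the fewest decimal places: 1.86 → 2 decimal places, 84.6 → 1 decimal place, 17.45 → 2 decimal places, 760.6 → 1 decimal place, 756.1149 → 4 decimal places; limit is 1.
Rounded to 1 decimal place: 1620.6 mL.

1620.6 mL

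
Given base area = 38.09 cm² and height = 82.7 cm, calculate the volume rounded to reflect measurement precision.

volume = 38.09 cm² × 82.7 cm = 3150.043 cm³.
38.09 has 4 significant figures; 82.7 has 3.
Division/multiplication keeps the fewest: 3 significant figures.
Rounded: 3.15 × 10³ cm³.

3.15 × 10³ cm³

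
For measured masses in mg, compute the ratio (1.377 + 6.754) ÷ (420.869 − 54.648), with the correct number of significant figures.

1.377 + 6.754 = 8.131, limited to 3 d.p. → 4 s.f.; 420.869 − 54.648 = 366.221, limited to 3 d.p. → 6 s.f.
Carrying full precision, 8.131 ÷ 366.221 = 0.0222024406028…; keep min(4, 6) = 4 s.f.
Rounded to 4 significant figures: 0.02220.

0.02220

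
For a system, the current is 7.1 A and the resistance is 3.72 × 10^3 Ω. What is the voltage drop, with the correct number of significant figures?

voltage drop = 7.1 A × 3.72 × 10^3 Ω = 26412 V.
7.1 has 2 significant figures; 3.72 × 10^3 has 3.
Division/multiplication keeps the fewest: 2 significant figures.
Rounded: 2.6 × 10^4 V.

2.6 × 10^4 V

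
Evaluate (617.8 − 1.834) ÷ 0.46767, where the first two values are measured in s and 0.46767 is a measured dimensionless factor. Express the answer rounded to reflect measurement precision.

1317 s

617.8 s − 1.834 s = 615.966 s; the difference is limited to 1 decimal place (4 s.f.).
Carrying full precision, 615.966 ÷ 0.46767 = 1317.09538777… s; 0.46767 has 5 s.f., so the result keeps min(4, 5) = 4 s.f.
Rounded to 4 significant figures: 1317 s.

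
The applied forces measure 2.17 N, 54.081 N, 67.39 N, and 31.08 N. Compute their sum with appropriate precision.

154.72 N

2.17 N + 54.081 N + 67.39 N + 31.08 N = 154.721 N.
Addition/subtraction keeps the fewest decimal places: 2.17 → 2 decimal places, 54.081 → 3 decimal places, 67.39 → 2 decimal places, 31.08 → 2 decimal places; limit is 2.
Rounded to 2 decimal places: 154.72 N.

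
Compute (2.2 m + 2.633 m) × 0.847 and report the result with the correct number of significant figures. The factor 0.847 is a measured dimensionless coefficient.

2.2 m + 2.633 m = 4.833 m; the sum is limited to 1 decimal place (2 s.f.).
Carrying full precision, 4.833 × 0.847 = 4.093551 m; 0.847 has 3 s.f., so the result keeps min(2, 3) = 2 s.f.
Rounded to 2 significant figures: 4.1 m.

4.1 m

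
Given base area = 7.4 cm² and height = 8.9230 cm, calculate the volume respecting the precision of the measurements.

volume = 7.4 cm² × 8.9230 cm = 66.0302 cm³.
7.4 has 2 significant figures; 8.9230 has 5.
Division/multiplication keeps the fewest: 2 significant figures.
Rounded: 66 cm³.

66 cm³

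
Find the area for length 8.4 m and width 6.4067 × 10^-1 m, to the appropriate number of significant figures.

area = 8.4 m × 6.4067 × 10^-1 m = 5.381628 m².
8.4 has 2 significant figures; 6.4067 × 10^-1 has 5.
Division/multiplication keeps the fewest: 2 significant figures.
Rounded: 5.4 m².

5.4 m²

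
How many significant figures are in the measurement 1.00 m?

3

1.00: trailing zeros after a decimal point are significant.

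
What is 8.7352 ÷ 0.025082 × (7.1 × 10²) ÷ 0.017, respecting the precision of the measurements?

1.5 × 10⁷

8.7352 ÷ 0.025082 × (7.1 × 10²) ÷ 0.017 = 14545214.0509…
Multiplication/division keeps the fewest significant figures: 8.7352 → 5 s.f., 0.025082 → 5 s.f., 7.1 × 10² → 2 s.f., 0.017 → 2 s.f.; limit is 2.
Rounded to 2 significant figures: 1.5 × 10⁷.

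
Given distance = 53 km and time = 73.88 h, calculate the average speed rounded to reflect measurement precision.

average speed = 53 km ÷ 73.88 h = 0.71737953438… km/h.
53 has 2 significant figures; 73.88 has 4.
Division/multiplication keeps the fewest: 2 significant figures.
Rounded: 0.72 km/h.

0.72 km/h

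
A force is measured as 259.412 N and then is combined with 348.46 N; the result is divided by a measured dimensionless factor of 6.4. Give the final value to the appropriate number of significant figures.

259.412 N + 348.46 N = 607.872 N; the sum is limited to 2 decimal places (5 s.f.).
Carrying full precision, 607.872 ÷ 6.4 = 94.98 N; 6.4 has 2 s.f., so the result keeps min(5, 2) = 2 s.f.
Rounded to 2 significant figures: 95 N.

95 N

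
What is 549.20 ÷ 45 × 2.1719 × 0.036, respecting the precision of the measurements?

0.95

549.20 ÷ 45 × 2.1719 × 0.036 = 0.954245984…
Multiplication/division keeps the fewest significant figures: 549.20 → 5 s.f., 45 → 2 s.f., 2.1719 → 5 s.f., 0.036 → 2 s.f.; limit is 2.
Rounded to 2 significant figures: 0.95.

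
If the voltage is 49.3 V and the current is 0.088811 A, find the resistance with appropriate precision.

555 Ω

resistance = 49.3 V ÷ 0.088811 A = 555.111416379… Ω.
49.3 has 3 significant figures; 0.088811 has 5.
Division/multiplication keeps the fewest: 3 significant figures.
Rounded: 555 Ω.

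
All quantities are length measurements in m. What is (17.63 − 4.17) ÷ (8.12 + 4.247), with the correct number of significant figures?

17.63 − 4.17 = 13.46, limited to 2 d.p. → 4 s.f.; 8.12 + 4.247 = 12.367, limited to 2 d.p. → 4 s.f.
Carrying full precision, 13.46 ÷ 12.367 = 1.08838036711…; keep min(4, 4) = 4 s.f.
Rounded to 4 significant figures: 1.088.

1.088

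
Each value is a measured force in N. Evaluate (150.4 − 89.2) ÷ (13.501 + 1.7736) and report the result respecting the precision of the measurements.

4.01

150.4 − 89.2 = 61.2, limited to 1 d.p. → 3 s.f.; 13.501 + 1.7736 = 15.2746, limited to 3 d.p. → 5 s.f.
Carrying full precision, 61.2 ÷ 15.2746 = 4.00665156534…; keep min(3, 5) = 3 s.f.
Rounded to 3 significant figures: 4.01.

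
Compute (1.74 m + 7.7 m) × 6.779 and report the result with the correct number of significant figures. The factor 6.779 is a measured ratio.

1.74 m + 7.7 m = 9.44 m; the sum is limited to 1 decimal place (2 s.f.).
Carrying full precision, 9.44 × 6.779 = 63.99376 m; 6.779 has 4 s.f., so the result keeps min(2, 4) = 2 s.f.
Rounded to 2 significant figures: 64 m.

64 m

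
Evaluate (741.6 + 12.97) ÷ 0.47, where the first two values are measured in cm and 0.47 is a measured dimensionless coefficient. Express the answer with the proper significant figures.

741.6 cm + 12.97 cm = 754.57 cm; the sum is limited to 1 decimal place (4 s.f.).
Carrying full precision, 754.57 ÷ 0.47 = 1605.46808511… cm; 0.47 has 2 s.f., so the result keeps min(4, 2) = 2 s.f.
Rounded to 2 significant figures: 1.6 × 10³ cm.

1.6 × 10³ cm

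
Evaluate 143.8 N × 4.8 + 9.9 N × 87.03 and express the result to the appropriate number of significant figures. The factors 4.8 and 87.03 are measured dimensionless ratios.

143.8 × 4.8 = 690.24 → 6.9 × 10² N (2 s.f., last digit at the 10^1 place).
9.9 × 87.03 = 861.597 → 8.6 × 10² N (2 s.f., last digit at the 10^1 place).
Sum: 1551.837 N; keep the coarser place, 10^1.
Result: 1.55 × 10³ N.

1.55 × 10³ N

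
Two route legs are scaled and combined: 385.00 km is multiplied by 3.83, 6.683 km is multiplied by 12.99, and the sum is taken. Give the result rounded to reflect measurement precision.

1.56 × 10³ km

385.00 × 3.83 = 1474.55 → 1.47 × 10³ km (3 s.f., last digit at the 10^1 place).
6.683 × 12.99 = 86.81217 → 86.81 km (4 s.f., last digit at the 10^-2 place).
Sum: 1561.36217 km; keep the coarser place, 10^1.
Result: 1.56 × 10³ km.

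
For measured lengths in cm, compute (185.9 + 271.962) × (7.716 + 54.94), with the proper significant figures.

185.9 + 271.962 = 457.862, limited to 1 d.p. → 4 s.f.; 7.716 + 54.94 = 62.656, limited to 2 d.p. → 4 s.f.
Carrying full precision, 457.862 × 62.656 = 28687.801472; keep min(4, 4) = 4 s.f.
Rounded to 4 significant figures: 2.869 × 10^4 cm².

2.869 × 10^4 cm²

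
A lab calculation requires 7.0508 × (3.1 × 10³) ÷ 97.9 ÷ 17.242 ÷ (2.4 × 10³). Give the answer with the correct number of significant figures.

7.0508 × (3.1 × 10³) ÷ 97.9 ÷ 17.242 ÷ (2.4 × 10³) = 0.00539533624117…
Multiplication/division keeps the fewest significant figures: 7.0508 → 5 s.f., 3.1 × 10³ → 2 s.f., 97.9 → 3 s.f., 17.242 → 5 s.f., 2.4 × 10³ → 2 s.f.; limit is 2.
Rounded to 2 significant figures: 5.4 × 10⁻³.

5.4 × 10⁻³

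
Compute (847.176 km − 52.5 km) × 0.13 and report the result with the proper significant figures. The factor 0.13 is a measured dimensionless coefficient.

1.0 × 10^2 km

847.176 km − 52.5 km = 794.676 km; the difference is limited to 1 decimal place (4 s.f.).
Carrying full precision, 794.676 × 0.13 = 103.30788 km; 0.13 has 2 s.f., so the result keeps min(4, 2) = 2 s.f.
Rounded to 2 significant figures: 1.0 × 10^2 km.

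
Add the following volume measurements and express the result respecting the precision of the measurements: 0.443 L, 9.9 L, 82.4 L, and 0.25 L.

0.443 L + 9.9 L + 82.4 L + 0.25 L = 92.993 L.
Addition/subtraction keeps the fewest decimal places: 0.443 → 3 decimal places, 9.9 → 1 decimal place, 82.4 → 1 decimal place, 0.25 → 2 decimal places; limit is 1.
Rounded to 1 decimal place: 93.0 L.

93.0 L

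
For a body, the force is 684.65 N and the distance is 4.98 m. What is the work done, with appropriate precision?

work done = 684.65 N × 4.98 m = 3409.557 J.
684.65 has 5 significant figures; 4.98 has 3.
Division/multiplication keeps the fewest: 3 significant figures.
Rounded: 3.41 × 10³ J.

3.41 × 10³ J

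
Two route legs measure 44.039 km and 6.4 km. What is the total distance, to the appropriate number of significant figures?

50.4 km

44.039 km + 6.4 km = 50.439 km.
Addition/subtraction keeps the fewest decimal places: 44.039 → 3 decimal places, 6.4 → 1 decimal place; limit is 1.
Rounded to 1 decimal place: 50.4 km.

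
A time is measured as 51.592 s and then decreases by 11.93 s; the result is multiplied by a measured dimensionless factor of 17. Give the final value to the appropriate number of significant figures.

6.7 × 10² s

51.592 s − 11.93 s = 39.662 s; the difference is limited to 2 decimal places (4 s.f.).
Carrying full precision, 39.662 × 17 = 674.254 s; 17 has 2 s.f., so the result keeps min(4, 2) = 2 s.f.
Rounded to 2 significant figures: 6.7 × 10² s.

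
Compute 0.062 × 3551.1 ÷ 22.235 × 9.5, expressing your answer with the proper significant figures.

0.062 × 3551.1 ÷ 22.235 × 9.5 = 94.0678165055…
Multiplication/division keeps the fewest significant figures: 0.062 → 2 s.f., 3551.1 → 5 s.f., 22.235 → 5 s.f., 9.5 → 2 s.f.; limit is 2.
Rounded to 2 significant figures: 94.

94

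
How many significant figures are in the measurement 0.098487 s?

0.098487: leading zeros are not significant.

5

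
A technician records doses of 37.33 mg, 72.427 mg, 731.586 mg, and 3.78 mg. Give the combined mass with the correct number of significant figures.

37.33 mg + 72.427 mg + 731.586 mg + 3.78 mg = 845.123 mg.
Addition/subtraction keeps the fewest decimal places: 37.33 → 2 decimal places, 72.427 → 3 decimal places, 731.586 → 3 decimal places, 3.78 → 2 decimal places; limit is 2.
Rounded to 2 decimal places: 845.12 mg.

845.12 mg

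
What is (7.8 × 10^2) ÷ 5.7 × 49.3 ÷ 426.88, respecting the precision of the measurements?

16

(7.8 × 10^2) ÷ 5.7 × 49.3 ÷ 426.88 = 15.8037757437…
Multiplication/division keeps the fewest significant figures: 7.8 × 10^2 → 2 s.f., 5.7 → 2 s.f., 49.3 → 3 s.f., 426.88 → 5 s.f.; limit is 2.
Rounded to 2 significant figures: 16.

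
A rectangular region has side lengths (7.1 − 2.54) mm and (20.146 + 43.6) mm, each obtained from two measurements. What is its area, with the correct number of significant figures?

7.1 − 2.54 = 4.56, limited to 1 d.p. → 2 s.f.; 20.146 + 43.6 = 63.746, limited to 1 d.p. → 3 s.f.
Carrying full precision, 4.56 × 63.746 = 290.68176; keep min(2, 3) = 2 s.f.
Rounded to 2 significant figures: 2.9 × 10^2 mm².

2.9 × 10^2 mm²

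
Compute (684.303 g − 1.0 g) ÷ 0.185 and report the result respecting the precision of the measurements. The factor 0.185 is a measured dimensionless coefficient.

684.303 g − 1.0 g = 683.303 g; the difference is limited to 1 decimal place (4 s.f.).
Carrying full precision, 683.303 ÷ 0.185 = 3693.52972973… g; 0.185 has 3 s.f., so the result keeps min(4, 3) = 3 s.f.
Rounded to 3 significant figures: 3.69 × 10^3 g.

3.69 × 10^3 g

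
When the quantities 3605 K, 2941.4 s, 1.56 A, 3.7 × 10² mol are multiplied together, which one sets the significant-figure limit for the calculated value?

3605 K → 4 s.f.; 2941.4 s → 5 s.f.; 1.56 A → 3 s.f.; 3.7 × 10² mol → 2 s.f.
The fewest is 2 significant figures, from 3.7 × 10² mol.

3.7 × 10² mol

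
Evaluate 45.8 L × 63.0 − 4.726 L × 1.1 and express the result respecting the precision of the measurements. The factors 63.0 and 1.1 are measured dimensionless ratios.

2.88 × 10³ L

45.8 × 63.0 = 2885.4 → 2.89 × 10³ L (3 s.f., last digit at the 10^1 place).
4.726 × 1.1 = 5.1986 → 5.2 L (2 s.f., last digit at the 10^-1 place).
Difference: 2880.2014 L; keep the coarser place, 10^1.
Result: 2.88 × 10³ L.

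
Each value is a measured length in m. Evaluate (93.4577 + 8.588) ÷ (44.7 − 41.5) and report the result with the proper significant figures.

93.4577 + 8.588 = 102.0457, limited to 3 d.p. → 6 s.f.; 44.7 − 41.5 = 3.2, limited to 1 d.p. → 2 s.f.
Carrying full precision, 102.0457 ÷ 3.2 = 31.88928125; keep min(6, 2) = 2 s.f.
Rounded to 2 significant figures: 32.

32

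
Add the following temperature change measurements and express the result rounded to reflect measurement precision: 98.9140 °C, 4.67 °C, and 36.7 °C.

98.9140 °C + 4.67 °C + 36.7 °C = 140.2840 °C.
Addition/subtraction keeps the fewest decimal places: 98.9140 → 4 decimal places, 4.67 → 2 decimal places, 36.7 → 1 decimal place; limit is 1.
Rounded to 1 decimal place: 140.3 °C.

140.3 °C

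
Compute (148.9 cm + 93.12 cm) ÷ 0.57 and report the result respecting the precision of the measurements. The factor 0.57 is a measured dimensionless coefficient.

4.2 × 10² cm

148.9 cm + 93.12 cm = 242.02 cm; the sum is limited to 1 decimal place (4 s.f.).
Carrying full precision, 242.02 ÷ 0.57 = 424.596491228… cm; 0.57 has 2 s.f., so the result keeps min(4, 2) = 2 s.f.
Rounded to 2 significant figures: 4.2 × 10² cm.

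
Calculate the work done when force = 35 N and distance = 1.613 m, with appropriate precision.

56 J

work done = 35 N × 1.613 m = 56.455 J.
35 has 2 significant figures; 1.613 has 4.
Division/multiplication keeps the fewest: 2 significant figures.
Rounded: 56 J.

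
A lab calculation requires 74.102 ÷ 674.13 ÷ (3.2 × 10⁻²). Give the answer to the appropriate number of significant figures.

74.102 ÷ 674.13 ÷ (3.2 × 10⁻²) = 3.43507557889…
Multiplication/division keeps the fewest significant figures: 74.102 → 5 s.f., 674.13 → 5 s.f., 3.2 × 10⁻² → 2 s.f.; limit is 2.
Rounded to 2 significant figures: 3.4.

3.4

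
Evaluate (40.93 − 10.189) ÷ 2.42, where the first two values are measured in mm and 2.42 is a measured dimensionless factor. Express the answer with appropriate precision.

12.7 mm

40.93 mm − 10.189 mm = 30.741 mm; the difference is limited to 2 decimal places (4 s.f.).
Carrying full precision, 30.741 ÷ 2.42 = 12.702892562… mm; 2.42 has 3 s.f., so the result keeps min(4, 3) = 3 s.f.
Rounded to 3 significant figures: 12.7 mm.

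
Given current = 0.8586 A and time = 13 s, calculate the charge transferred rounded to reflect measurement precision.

11 C

charge transferred = 0.8586 A × 13 s = 11.1618 C.
0.8586 has 4 significant figures; 13 has 2.
Division/multiplication keeps the fewest: 2 significant figures.
Rounded: 11 C.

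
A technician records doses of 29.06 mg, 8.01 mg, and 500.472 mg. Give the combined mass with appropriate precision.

537.54 mg

29.06 mg + 8.01 mg + 500.472 mg = 537.542 mg.
Addition/subtraction keeps the fewest decimal places: 29.06 → 2 decimal places, 8.01 → 2 decimal places, 500.472 → 3 decimal places; limit is 2.
Rounded to 2 decimal places: 537.54 mg.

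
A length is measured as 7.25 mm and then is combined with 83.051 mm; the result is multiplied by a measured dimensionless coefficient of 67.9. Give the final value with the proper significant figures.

6.13 × 10^3 mm

7.25 mm + 83.051 mm = 90.301 mm; the sum is limited to 2 decimal places (4 s.f.).
Carrying full precision, 90.301 × 67.9 = 6131.4379 mm; 67.9 has 3 s.f., so the result keeps min(4, 3) = 3 s.f.
Rounded to 3 significant figures: 6.13 × 10^3 mm.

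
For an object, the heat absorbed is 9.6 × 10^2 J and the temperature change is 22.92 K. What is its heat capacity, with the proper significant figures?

42 J/K

heat capacity = 9.6 × 10^2 J ÷ 22.92 K = 41.8848167539… J/K.
9.6 × 10^2 has 2 significant figures; 22.92 has 4.
Division/multiplication keeps the fewest: 2 significant figures.
Rounded: 42 J/K.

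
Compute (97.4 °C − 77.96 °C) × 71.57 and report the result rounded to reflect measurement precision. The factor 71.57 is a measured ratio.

1.39 × 10^3 °C

97.4 °C − 77.96 °C = 19.44 °C; the difference is limited to 1 decimal place (3 s.f.).
Carrying full precision, 19.44 × 71.57 = 1391.3208 °C; 71.57 has 4 s.f., so the result keeps min(3, 4) = 3 s.f.
Rounded to 3 significant figures: 1.39 × 10^3 °C.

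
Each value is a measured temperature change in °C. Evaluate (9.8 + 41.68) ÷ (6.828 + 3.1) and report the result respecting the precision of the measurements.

9.8 + 41.68 = 51.48, limited to 1 d.p. → 3 s.f.; 6.828 + 3.1 = 9.928, limited to 1 d.p. → 2 s.f.
Carrying full precision, 51.48 ÷ 9.928 = 5.18533440774…; keep min(3, 2) = 2 s.f.
Rounded to 2 significant figures: 5.2.

5.2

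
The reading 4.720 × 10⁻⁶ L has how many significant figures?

4.720 × 10⁻⁶: in scientific notation every digit of the coefficient is significant.

4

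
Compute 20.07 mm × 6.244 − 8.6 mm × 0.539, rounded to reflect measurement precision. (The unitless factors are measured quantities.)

120.7 mm

20.07 × 6.244 = 125.31708 → 125.3 mm (4 s.f., last digit at the 10^-1 place).
8.6 × 0.539 = 4.6354 → 4.6 mm (2 s.f., last digit at the 10^-1 place).
Difference: 120.68168 mm; keep the coarser place, 10^-1.
Result: 120.7 mm.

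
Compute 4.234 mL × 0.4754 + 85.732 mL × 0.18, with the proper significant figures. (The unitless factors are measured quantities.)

17 mL

4.234 × 0.4754 = 2.0128436 → 2.013 mL (4 s.f., last digit at the 10^-3 place).
85.732 × 0.18 = 15.43176 → 15 mL (2 s.f., last digit at the 10^0 place).
Sum: 17.4446036 mL; keep the coarser place, 10^0.
Result: 17 mL.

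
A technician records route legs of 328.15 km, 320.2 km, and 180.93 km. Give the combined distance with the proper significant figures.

829.3 km

328.15 km + 320.2 km + 180.93 km = 829.28 km.
Addition/subtraction keeps the fewest decimal places: 328.15 → 2 decimal places, 320.2 → 1 decimal place, 180.93 → 2 decimal places; limit is 1.
Rounded to 1 decimal place: 829.3 km.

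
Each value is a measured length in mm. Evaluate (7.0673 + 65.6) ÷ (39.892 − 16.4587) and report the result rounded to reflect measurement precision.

7.0673 + 65.6 = 72.6673, limited to 1 d.p. → 3 s.f.; 39.892 − 16.4587 = 23.4333, limited to 3 d.p. → 5 s.f.
Carrying full precision, 72.6673 ÷ 23.4333 = 3.10102717074…; keep min(3, 5) = 3 s.f.
Rounded to 3 significant figures: 3.10.

3.10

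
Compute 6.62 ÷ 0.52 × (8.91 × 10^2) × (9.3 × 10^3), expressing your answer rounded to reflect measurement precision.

6.62 ÷ 0.52 × (8.91 × 10^2) × (9.3 × 10^3) = 105490973.077…
Multiplication/division keeps the fewest significant figures: 6.62 → 3 s.f., 0.52 → 2 s.f., 8.91 × 10^2 → 3 s.f., 9.3 × 10^3 → 2 s.f.; limit is 2.
Rounded to 2 significant figures: 1.1 × 10^8.

1.1 × 10^8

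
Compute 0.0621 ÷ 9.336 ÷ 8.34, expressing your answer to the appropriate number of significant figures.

7.98 × 10^-4

0.0621 ÷ 9.336 ÷ 8.34 = 0.000797562464167…
Multiplication/division keeps the fewest significant figures: 0.0621 → 3 s.f., 9.336 → 4 s.f., 8.34 → 3 s.f.; limit is 3.
Rounded to 3 significant figures: 7.98 × 10^-4.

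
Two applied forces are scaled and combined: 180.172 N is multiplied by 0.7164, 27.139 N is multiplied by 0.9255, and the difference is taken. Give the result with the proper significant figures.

104.0 N

180.172 × 0.7164 = 129.0752208 → 129.1 N (4 s.f., last digit at the 10^-1 place).
27.139 × 0.9255 = 25.1171445 → 25.12 N (4 s.f., last digit at the 10^-2 place).
Difference: 103.9580763 N; keep the coarser place, 10^-1.
Result: 104.0 N.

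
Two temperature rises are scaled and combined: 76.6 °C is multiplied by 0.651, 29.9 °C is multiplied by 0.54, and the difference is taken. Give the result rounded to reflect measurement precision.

76.6 × 0.651 = 49.8666 → 49.9 °C (3 s.f., last digit at the 10^-1 place).
29.9 × 0.54 = 16.146 → 16 °C (2 s.f., last digit at the 10^0 place).
Difference: 33.7206 °C; keep the coarser place, 10^0.
Result: 34 °C.

34 °C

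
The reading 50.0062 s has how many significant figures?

6

50.0062: zeros between nonzero digits are significant.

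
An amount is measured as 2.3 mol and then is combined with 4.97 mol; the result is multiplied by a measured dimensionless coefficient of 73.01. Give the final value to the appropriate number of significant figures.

5.3 × 10² mol

2.3 mol + 4.97 mol = 7.27 mol; the sum is limited to 1 decimal place (2 s.f.).
Carrying full precision, 7.27 × 73.01 = 530.7827 mol; 73.01 has 4 s.f., so the result keeps min(2, 4) = 2 s.f.
Rounded to 2 significant figures: 5.3 × 10² mol.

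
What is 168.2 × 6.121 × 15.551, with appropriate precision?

1.601 × 10^4

168.2 × 6.121 × 15.551 = 16010.5662622
Multiplication/division keeps the fewest significant figures: 168.2 → 4 s.f., 6.121 → 4 s.f., 15.551 → 5 s.f.; limit is 4.
Rounded to 4 significant figures: 1.601 × 10^4.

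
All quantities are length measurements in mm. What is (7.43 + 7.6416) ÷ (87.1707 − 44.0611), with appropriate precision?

0.3496

7.43 + 7.6416 = 15.0716, limited to 2 d.p. → 4 s.f.; 87.1707 − 44.0611 = 43.1096, limited to 4 d.p. → 6 s.f.
Carrying full precision, 15.0716 ÷ 43.1096 = 0.349611223486…; keep min(4, 6) = 4 s.f.
Rounded to 4 significant figures: 0.3496.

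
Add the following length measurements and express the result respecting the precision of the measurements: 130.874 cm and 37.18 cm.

130.874 cm + 37.18 cm = 168.054 cm.
Addition/subtraction keeps the fewest decimal places: 130.874 → 3 decimal places, 37.18 → 2 decimal places; limit is 2.
Rounded to 2 decimal places: 168.05 cm.

168.05 cm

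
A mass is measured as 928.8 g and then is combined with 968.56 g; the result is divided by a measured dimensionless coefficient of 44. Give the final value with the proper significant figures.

928.8 g + 968.56 g = 1897.36 g; the sum is limited to 1 decimal place (5 s.f.).
Carrying full precision, 1897.36 ÷ 44 = 43.1218181818… g; 44 has 2 s.f., so the result keeps min(5, 2) = 2 s.f.
Rounded to 2 significant figures: 43 g.

43 g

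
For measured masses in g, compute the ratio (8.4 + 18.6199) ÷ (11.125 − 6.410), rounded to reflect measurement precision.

8.4 + 18.6199 = 27.0199, limited to 1 d.p. → 3 s.f.; 11.125 − 6.410 = 4.715, limited to 3 d.p. → 4 s.f.
Carrying full precision, 27.0199 ÷ 4.715 = 5.73062566278…; keep min(3, 4) = 3 s.f.
Rounded to 3 significant figures: 5.73.

5.73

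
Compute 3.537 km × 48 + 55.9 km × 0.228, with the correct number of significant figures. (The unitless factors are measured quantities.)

3.537 × 48 = 169.776 → 1.7 × 10² km (2 s.f., last digit at the 10^1 place).
55.9 × 0.228 = 12.7452 → 12.7 km (3 s.f., last digit at the 10^-1 place).
Sum: 182.5212 km; keep the coarser place, 10^1.
Result: 1.8 × 10² km.

1.8 × 10² km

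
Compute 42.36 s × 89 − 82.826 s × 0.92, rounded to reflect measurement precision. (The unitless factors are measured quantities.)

3.7 × 10³ s

42.36 × 89 = 3770.04 → 3.8 × 10³ s (2 s.f., last digit at the 10^2 place).
82.826 × 0.92 = 76.19992 → 76 s (2 s.f., last digit at the 10^0 place).
Difference: 3693.84008 s; keep the coarser place, 10^2.
Result: 3.7 × 10³ s.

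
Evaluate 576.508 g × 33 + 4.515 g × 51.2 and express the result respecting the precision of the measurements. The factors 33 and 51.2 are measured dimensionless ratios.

576.508 × 33 = 19024.764 → 1.9 × 10⁴ g (2 s.f., last digit at the 10^3 place).
4.515 × 51.2 = 231.168 → 231 g (3 s.f., last digit at the 10^0 place).
Sum: 19255.932 g; keep the coarser place, 10^3.
Result: 1.9 × 10⁴ g.

1.9 × 10⁴ g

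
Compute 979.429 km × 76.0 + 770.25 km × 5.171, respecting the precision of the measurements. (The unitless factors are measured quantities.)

7.84 × 10^4 km

979.429 × 76.0 = 74436.604 → 7.44 × 10^4 km (3 s.f., last digit at the 10^2 place).
770.25 × 5.171 = 3982.96275 → 3983 km (4 s.f., last digit at the 10^0 place).
Sum: 78419.56675 km; keep the coarser place, 10^2.
Result: 7.84 × 10^4 km.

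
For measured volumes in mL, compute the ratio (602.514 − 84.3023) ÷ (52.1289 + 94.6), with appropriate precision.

602.514 − 84.3023 = 518.2117, limited to 3 d.p. → 6 s.f.; 52.1289 + 94.6 = 146.7289, limited to 1 d.p. → 4 s.f.
Carrying full precision, 518.2117 ÷ 146.7289 = 3.53176299965…; keep min(6, 4) = 4 s.f.
Rounded to 4 significant figures: 3.532.

3.532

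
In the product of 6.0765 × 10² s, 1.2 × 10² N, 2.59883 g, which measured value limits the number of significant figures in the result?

6.0765 × 10² s → 5 s.f.; 1.2 × 10² N → 2 s.f.; 2.59883 g → 6 s.f.
The fewest is 2 significant figures, from 1.2 × 10² N.

1.2 × 10² N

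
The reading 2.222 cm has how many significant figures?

4

2.222: every digit is nonzero and significant.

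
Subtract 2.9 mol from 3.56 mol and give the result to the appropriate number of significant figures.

0.7 mol

3.56 mol − 2.9 mol = 0.66 mol.
Addition/subtraction keeps the fewest decimal places: 3.56 → 2 decimal places, 2.9 → 1 decimal place; limit is 1.
Rounded to 1 decimal place: 0.7 mol.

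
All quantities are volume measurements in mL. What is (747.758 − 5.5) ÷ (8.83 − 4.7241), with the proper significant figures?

747.758 − 5.5 = 742.258, limited to 1 d.p. → 4 s.f.; 8.83 − 4.7241 = 4.1059, limited to 2 d.p. → 3 s.f.
Carrying full precision, 742.258 ÷ 4.1059 = 180.77839207…; keep min(4, 3) = 3 s.f.
Rounded to 3 significant figures: 181.

181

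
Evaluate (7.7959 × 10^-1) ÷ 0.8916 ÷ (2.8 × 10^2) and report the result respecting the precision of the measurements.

0.0031

(7.7959 × 10^-1) ÷ 0.8916 ÷ (2.8 × 10^2) = 0.00312275684163…
Multiplication/division keeps the fewest significant figures: 7.7959 × 10^-1 → 5 s.f., 0.8916 → 4 s.f., 2.8 × 10^2 → 2 s.f.; limit is 2.
Rounded to 2 significant figures: 0.0031.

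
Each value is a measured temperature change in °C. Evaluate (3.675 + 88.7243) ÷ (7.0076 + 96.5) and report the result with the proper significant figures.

3.675 + 88.7243 = 92.3993, limited to 3 d.p. → 5 s.f.; 7.0076 + 96.5 = 103.5076, limited to 1 d.p. → 4 s.f.
Carrying full precision, 92.3993 ÷ 103.5076 = 0.892681310358…; keep min(5, 4) = 4 s.f.
Rounded to 4 significant figures: 8.927 × 10^-1.

8.927 × 10^-1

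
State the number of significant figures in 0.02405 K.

4

0.02405: leading zeros are not significant; zeros between nonzero digits are significant.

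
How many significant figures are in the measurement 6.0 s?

2

6.0: trailing zeros after a decimal point are significant.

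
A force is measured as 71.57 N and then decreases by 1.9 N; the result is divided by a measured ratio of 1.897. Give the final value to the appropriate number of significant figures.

71.57 N − 1.9 N = 69.67 N; the difference is limited to 1 decimal place (3 s.f.).
Carrying full precision, 69.67 ÷ 1.897 = 36.7264101212… N; 1.897 has 4 s.f., so the result keeps min(3, 4) = 3 s.f.
Rounded to 3 significant figures: 36.7 N.

36.7 N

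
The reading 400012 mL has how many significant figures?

6

400012: zeros between nonzero digits are significant.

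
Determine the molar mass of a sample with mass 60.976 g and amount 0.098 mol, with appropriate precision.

6.2 × 10^2 g/mol

molar mass = 60.976 g ÷ 0.098 mol = 622.204081633… g/mol.
60.976 has 5 significant figures; 0.098 has 2.
Division/multiplication keeps the fewest: 2 significant figures.
Rounded: 6.2 × 10^2 g/mol.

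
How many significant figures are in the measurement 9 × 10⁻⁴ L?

9 × 10⁻⁴: in scientific notation every digit of the coefficient is significant.

1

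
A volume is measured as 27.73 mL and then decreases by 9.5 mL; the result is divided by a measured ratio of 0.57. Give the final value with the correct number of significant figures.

27.73 mL − 9.5 mL = 18.23 mL; the difference is limited to 1 decimal place (3 s.f.).
Carrying full precision, 18.23 ÷ 0.57 = 31.9824561404… mL; 0.57 has 2 s.f., so the result keeps min(3, 2) = 2 s.f.
Rounded to 2 significant figures: 32 mL.

32 mL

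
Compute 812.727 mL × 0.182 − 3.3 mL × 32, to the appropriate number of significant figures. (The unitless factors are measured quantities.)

4 × 10¹ mL

812.727 × 0.182 = 147.916314 → 1.48 × 10² mL (3 s.f., last digit at the 10^0 place).
3.3 × 32 = 105.6 → 1.1 × 10² mL (2 s.f., last digit at the 10^1 place).
Difference: 42.316314 mL; keep the coarser place, 10^1.
Result: 4 × 10¹ mL.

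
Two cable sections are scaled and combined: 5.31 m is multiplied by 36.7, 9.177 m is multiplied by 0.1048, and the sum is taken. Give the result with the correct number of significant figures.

5.31 × 36.7 = 194.877 → 195 m (3 s.f., last digit at the 10^0 place).
9.177 × 0.1048 = 0.9617496 → 0.9617 m (4 s.f., last digit at the 10^-4 place).
Sum: 195.8387496 m; keep the coarser place, 10^0.
Result: 1.96 × 10² m.

1.96 × 10² m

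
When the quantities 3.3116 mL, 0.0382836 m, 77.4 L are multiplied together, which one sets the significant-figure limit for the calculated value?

77.4 L

3.3116 mL → 5 s.f.; 0.0382836 m → 6 s.f.; 77.4 L → 3 s.f.
The fewest is 3 significant figures, from 77.4 L.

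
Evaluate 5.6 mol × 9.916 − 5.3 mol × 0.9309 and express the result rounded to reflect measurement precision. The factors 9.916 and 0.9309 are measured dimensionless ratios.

5.6 × 9.916 = 55.5296 → 56 mol (2 s.f., last digit at the 10^0 place).
5.3 × 0.9309 = 4.93377 → 4.9 mol (2 s.f., last digit at the 10^-1 place).
Difference: 50.59583 mol; keep the coarser place, 10^0.
Result: 51 mol.

51 mol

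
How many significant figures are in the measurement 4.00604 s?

6

4.00604: zeros between nonzero digits are significant.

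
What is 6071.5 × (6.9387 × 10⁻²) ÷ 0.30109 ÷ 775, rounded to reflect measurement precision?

6071.5 × (6.9387 × 10⁻²) ÷ 0.30109 ÷ 775 = 1.80541096596…
Multiplication/division keeps the fewest significant figures: 6071.5 → 5 s.f., 6.9387 × 10⁻² → 5 s.f., 0.30109 → 5 s.f., 775 → 3 s.f.; limit is 3.
Rounded to 3 significant figures: 1.81.

1.81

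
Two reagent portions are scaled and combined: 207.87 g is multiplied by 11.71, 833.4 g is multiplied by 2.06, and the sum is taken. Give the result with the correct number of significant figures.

4.15 × 10³ g

207.87 × 11.71 = 2434.1577 → 2.434 × 10³ g (4 s.f., last digit at the 10^0 place).
833.4 × 2.06 = 1716.804 → 1.72 × 10³ g (3 s.f., last digit at the 10^1 place).
Sum: 4150.9617 g; keep the coarser place, 10^1.
Result: 4.15 × 10³ g.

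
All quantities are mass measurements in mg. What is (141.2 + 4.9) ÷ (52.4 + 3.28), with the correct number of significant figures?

2.62

141.2 + 4.9 = 146.1, limited to 1 d.p. → 4 s.f.; 52.4 + 3.28 = 55.68, limited to 1 d.p. → 3 s.f.
Carrying full precision, 146.1 ÷ 55.68 = 2.62392241379…; keep min(4, 3) = 3 s.f.
Rounded to 3 significant figures: 2.62.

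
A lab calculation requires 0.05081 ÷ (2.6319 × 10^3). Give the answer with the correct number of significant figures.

1.931 × 10^-5

0.05081 ÷ (2.6319 × 10^3) = 0.0000193054447357…
Multiplication/division keeps the fewest significant figures: 0.05081 → 4 s.f., 2.6319 × 10^3 → 5 s.f.; limit is 4.
Rounded to 4 significant figures: 1.931 × 10^-5.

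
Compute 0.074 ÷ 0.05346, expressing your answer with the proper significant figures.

1.4

0.074 ÷ 0.05346 = 1.38421249532…
Multiplication/division keeps the fewest significant figures: 0.074 → 2 s.f., 0.05346 → 4 s.f.; limit is 2.
Rounded to 2 significant figures: 1.4.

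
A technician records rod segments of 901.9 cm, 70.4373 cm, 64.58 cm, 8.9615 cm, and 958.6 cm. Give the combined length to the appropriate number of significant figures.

2004.5 cm

901.9 cm + 70.4373 cm + 64.58 cm + 8.9615 cm + 958.6 cm = 2004.4788 cm.
Addition/subtraction keeps the fewest decimal places: 901.9 → 1 decimal place, 70.4373 → 4 decimal places, 64.58 → 2 decimal places, 8.9615 → 4 decimal places, 958.6 → 1 decimal place; limit is 1.
Rounded to 1 decimal place: 2004.5 cm.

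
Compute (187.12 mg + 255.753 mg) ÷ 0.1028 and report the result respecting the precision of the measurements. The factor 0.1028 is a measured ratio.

4308 mg

187.12 mg + 255.753 mg = 442.873 mg; the sum is limited to 2 decimal places (5 s.f.).
Carrying full precision, 442.873 ÷ 0.1028 = 4308.10311284… mg; 0.1028 has 4 s.f., so the result keeps min(5, 4) = 4 s.f.
Rounded to 4 significant figures: 4308 mg.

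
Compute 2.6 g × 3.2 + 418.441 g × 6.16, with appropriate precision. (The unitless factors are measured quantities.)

2.59 × 10³ g

2.6 × 3.2 = 8.32 → 8.3 g (2 s.f., last digit at the 10^-1 place).
418.441 × 6.16 = 2577.59656 → 2.58 × 10³ g (3 s.f., last digit at the 10^1 place).
Sum: 2585.91656 g; keep the coarser place, 10^1.
Result: 2.59 × 10³ g.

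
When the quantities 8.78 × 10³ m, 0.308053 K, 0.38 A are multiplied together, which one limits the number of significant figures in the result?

0.38 A

8.78 × 10³ m → 3 s.f.; 0.308053 K → 6 s.f.; 0.38 A → 2 s.f.
The fewest is 2 significant figures, from 0.38 A.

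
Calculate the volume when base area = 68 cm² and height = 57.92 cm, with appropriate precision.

volume = 68 cm² × 57.92 cm = 3938.56 cm³.
68 has 2 significant figures; 57.92 has 4.
Division/multiplication keeps the fewest: 2 significant figures.
Rounded: 3.9 × 10^3 cm³.

3.9 × 10^3 cm³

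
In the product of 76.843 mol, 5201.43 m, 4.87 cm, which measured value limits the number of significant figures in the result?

4.87 cm

76.843 mol → 5 s.f.; 5201.43 m → 6 s.f.; 4.87 cm → 3 s.f.
The fewest is 3 significant figures, from 4.87 cm.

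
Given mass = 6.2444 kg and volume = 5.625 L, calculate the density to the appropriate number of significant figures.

density = 6.2444 kg ÷ 5.625 L = 1.11011555556… kg/L.
6.2444 has 5 significant figures; 5.625 has 4.
Division/multiplication keeps the fewest: 4 significant figures.
Rounded: 1.110 kg/L.

1.110 kg/L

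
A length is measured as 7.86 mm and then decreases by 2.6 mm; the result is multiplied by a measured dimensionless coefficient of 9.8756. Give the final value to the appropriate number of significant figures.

7.86 mm − 2.6 mm = 5.26 mm; the difference is limited to 1 decimal place (2 s.f.).
Carrying full precision, 5.26 × 9.8756 = 51.945656 mm; 9.8756 has 5 s.f., so the result keeps min(2, 5) = 2 s.f.
Rounded to 2 significant figures: 52 mm.

52 mm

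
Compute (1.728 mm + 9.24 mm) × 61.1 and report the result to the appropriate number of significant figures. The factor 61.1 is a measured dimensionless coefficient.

1.728 mm + 9.24 mm = 10.968 mm; the sum is limited to 2 decimal places (4 s.f.).
Carrying full precision, 10.968 × 61.1 = 670.1448 mm; 61.1 has 3 s.f., so the result keeps min(4, 3) = 3 s.f.
Rounded to 3 significant figures: 6.70 × 10² mm.

6.70 × 10² mm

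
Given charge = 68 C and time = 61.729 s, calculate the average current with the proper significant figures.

1.1 A

average current = 68 C ÷ 61.729 s = 1.10158920443… A.
68 has 2 significant figures; 61.729 has 5.
Division/multiplication keeps the fewest: 2 significant figures.
Rounded: 1.1 A.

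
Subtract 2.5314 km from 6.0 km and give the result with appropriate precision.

6.0 km − 2.5314 km = 3.4686 km.
Addition/subtraction keeps the fewest decimal places: 6.0 → 1 decimal place, 2.5314 → 4 decimal places; limit is 1.
Rounded to 1 decimal place: 3.5 km.

3.5 km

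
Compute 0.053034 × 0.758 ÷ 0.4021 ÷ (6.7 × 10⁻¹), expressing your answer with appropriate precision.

0.053034 × 0.758 ÷ 0.4021 ÷ (6.7 × 10⁻¹) = 0.14921576648…
Multiplication/division keeps the fewest significant figures: 0.053034 → 5 s.f., 0.758 → 3 s.f., 0.4021 → 4 s.f., 6.7 × 10⁻¹ → 2 s.f.; limit is 2.
Rounded to 2 significant figures: 0.15.

0.15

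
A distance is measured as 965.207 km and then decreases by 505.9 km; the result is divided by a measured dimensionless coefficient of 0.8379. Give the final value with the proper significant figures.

965.207 km − 505.9 km = 459.307 km; the difference is limited to 1 decimal place (4 s.f.).
Carrying full precision, 459.307 ÷ 0.8379 = 548.164458766… km; 0.8379 has 4 s.f., so the result keeps min(4, 4) = 4 s.f.
Rounded to 4 significant figures: 548.2 km.

548.2 km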